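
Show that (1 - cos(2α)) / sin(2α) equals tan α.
LHS = 2sin²α / (2 sin α cos α) = sin α/cos α = tan α = RHS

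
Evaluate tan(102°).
tan(102°) = -4.705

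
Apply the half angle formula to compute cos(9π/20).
cos(9π/20) = √((1 + cos 9π/10)/2) = 0.1564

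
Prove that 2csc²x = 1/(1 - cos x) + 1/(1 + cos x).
RHS = [(1 + cos x) + (1 - cos x)] / [(1 - cos x)(1 + cos x)] = 2/(1 - cos²x) = 2/sin²x = 2csc²x = LHS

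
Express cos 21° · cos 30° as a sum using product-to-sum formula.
cos 21° cos 30° = (1/2)[cos(21°-30°) + cos(21°+30°)]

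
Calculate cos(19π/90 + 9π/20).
cos(19π/90 + 9π/20) = cos 19π/90 cos 9π/20 - sin 19π/90 sin 9π/20 = -0.4848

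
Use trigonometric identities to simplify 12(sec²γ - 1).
12(sec²γ - 1) = 12(tan²γ) (using Pythagorean identity)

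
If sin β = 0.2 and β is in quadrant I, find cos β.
cos β = 0.9798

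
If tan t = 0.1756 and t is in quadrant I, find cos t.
cos t = 0.9849 (using tan²t + 1 = sec²t)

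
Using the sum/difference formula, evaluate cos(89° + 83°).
cos(89° + 83°) = cos 89° cos 83° - sin 89° sin 83° = -0.9903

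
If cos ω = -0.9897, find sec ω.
sec ω = 1/cos ω = -1.01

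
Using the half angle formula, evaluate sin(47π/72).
sin(47π/72) = √((1 - cos 47π/36)/2) = 0.887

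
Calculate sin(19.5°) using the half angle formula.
sin(19.5°) = √((1 - cos 39°)/2) = 0.3338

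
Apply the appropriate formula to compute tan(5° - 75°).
tan(5° - 75°) = (tan 5° - tan 75°)/(1 + tan 5° tan 75°) = -2.747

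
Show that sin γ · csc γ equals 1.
LHS = sin γ · (1/sin γ) = 1 = RHS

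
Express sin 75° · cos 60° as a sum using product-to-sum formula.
sin 75° cos 60° = (1/2)[sin(75°+60°) + sin(75°-60°)]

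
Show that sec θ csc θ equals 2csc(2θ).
RHS = 2/sin(2θ) = 2/(2 sin θ cos θ) = 1/(sin θ cos θ) = (1/cos θ)(1/sin θ) = sec θ csc θ = LHS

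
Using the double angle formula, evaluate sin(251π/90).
sin(251π/90) = 2 sin 251π/180 cos 251π/180 = 0.6157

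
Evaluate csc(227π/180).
csc(227π/180) = -1.367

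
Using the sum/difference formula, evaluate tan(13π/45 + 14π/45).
tan(13π/45 + 14π/45) = (tan 13π/45 + tan 14π/45)/(1 - tan 13π/45 tan 14π/45) = -3.078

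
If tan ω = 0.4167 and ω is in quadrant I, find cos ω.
cos ω = 0.9231 (using tan²ω + 1 = sec²ω)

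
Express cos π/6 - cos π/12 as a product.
cos π/6 - cos π/12 = -2 sin(π/8) sin(π/24)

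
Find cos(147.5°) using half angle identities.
cos(147.5°) = -√((1 + cos 295°)/2) = -0.8434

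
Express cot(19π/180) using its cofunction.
cot(19π/180) = tan(π/2 - 19π/180) = tan(71π/180)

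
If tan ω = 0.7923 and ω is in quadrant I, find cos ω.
cos ω = 0.7838 (using tan²ω + 1 = sec²ω)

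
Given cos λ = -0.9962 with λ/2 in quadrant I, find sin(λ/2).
sin(λ/2) = ±√((1 - cos λ)/2); positive since λ/2 ∈ QI, so sin(λ/2) = 0.999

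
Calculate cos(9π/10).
cos(9π/10) = -0.9511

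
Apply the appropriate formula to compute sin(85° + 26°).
sin(85° + 26°) = sin 85° cos 26° + cos 85° sin 26° = 0.9336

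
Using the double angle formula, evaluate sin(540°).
sin(540°) = 2 sin 270° cos 270° = 0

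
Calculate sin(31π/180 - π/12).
sin(31π/180 - π/12) = sin 31π/180 cos π/12 - cos 31π/180 sin π/12 = 0.2756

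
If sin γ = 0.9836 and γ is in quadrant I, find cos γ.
cos γ = 0.1804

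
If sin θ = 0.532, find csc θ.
csc θ = 1/sin θ = 1.88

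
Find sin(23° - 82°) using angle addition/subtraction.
sin(23° - 82°) = sin 23° cos 82° - cos 23° sin 82° = -0.8572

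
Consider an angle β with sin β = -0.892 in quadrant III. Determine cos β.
cos β = ±√(1 - sin²β) = -0.452 (negative in QIII)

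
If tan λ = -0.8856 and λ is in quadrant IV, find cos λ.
cos λ = 0.7486 (using tan²λ + 1 = sec²λ)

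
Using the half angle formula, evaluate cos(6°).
cos(6°) = √((1 + cos 12°)/2) = 0.9945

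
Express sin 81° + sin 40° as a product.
sin 81° + sin 40° = 2 sin(60.5°) cos(20.5°)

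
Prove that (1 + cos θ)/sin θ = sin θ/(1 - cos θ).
RHS = sin θ(1 + cos θ) / ((1 - cos θ)(1 + cos θ)) = sin θ(1 + cos θ) / (1 - cos²θ) = sin θ(1 + cos θ) / sin²θ = (1 + cos θ)/sin θ = LHS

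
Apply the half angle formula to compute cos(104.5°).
cos(104.5°) = -√((1 + cos 209°)/2) = -0.2504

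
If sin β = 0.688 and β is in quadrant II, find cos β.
cos β = -0.7257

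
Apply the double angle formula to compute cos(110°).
cos(110°) = 2cos²55° - 1 = -0.342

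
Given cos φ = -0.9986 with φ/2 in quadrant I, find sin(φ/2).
sin(φ/2) = ±√((1 - cos φ)/2); positive since φ/2 ∈ QI, so sin(φ/2) = 0.9996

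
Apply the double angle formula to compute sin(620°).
sin(620°) = 2 sin 310° cos 310° = -0.9848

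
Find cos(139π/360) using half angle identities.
cos(139π/360) = √((1 + cos 139π/180)/2) = 0.3502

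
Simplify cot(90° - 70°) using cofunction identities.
cot(90° - 70°) = tan(70°)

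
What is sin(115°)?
sin(115°) = 0.9063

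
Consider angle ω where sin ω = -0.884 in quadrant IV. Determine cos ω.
cos ω = √(1 - sin²ω) = 0.4675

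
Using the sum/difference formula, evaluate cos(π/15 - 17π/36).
cos(π/15 - 17π/36) = cos π/15 cos 17π/36 + sin π/15 sin 17π/36 = 0.2924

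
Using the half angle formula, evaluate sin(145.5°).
sin(145.5°) = √((1 - cos 291°)/2) = 0.5664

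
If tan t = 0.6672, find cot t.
cot t = 1/tan t = 1.499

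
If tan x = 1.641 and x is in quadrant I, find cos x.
cos x = 0.5204 (using tan²x + 1 = sec²x)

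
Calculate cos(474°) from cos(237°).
cos(474°) = cos²237° - sin²237° = -0.4067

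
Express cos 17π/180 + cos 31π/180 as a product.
cos 17π/180 + cos 31π/180 = 2 cos(2π/15) cos(-7π/180)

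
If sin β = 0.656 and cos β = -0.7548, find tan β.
tan β = sin β / cos β = -0.8691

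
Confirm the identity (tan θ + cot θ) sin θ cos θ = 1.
LHS = (sin θ/cos θ + cos θ/sin θ) sin θ cos θ = ((sin²θ + cos²θ)/(sin θ cos θ)) · sin θ cos θ = sin²θ + cos²θ = 1 = RHS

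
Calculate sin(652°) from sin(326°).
sin(652°) = 2 sin 326° cos 326° = -0.9272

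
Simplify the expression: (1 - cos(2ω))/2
(1 - cos(2ω))/2 = sin²ω (using Power reduction)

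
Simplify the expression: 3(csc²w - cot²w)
3(csc²w - cot²w) = 3 (using Pythagorean identity)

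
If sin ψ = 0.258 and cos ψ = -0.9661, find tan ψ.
tan ψ = sin ψ / cos ψ = -0.2671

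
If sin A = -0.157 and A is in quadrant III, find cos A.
cos A = -0.9876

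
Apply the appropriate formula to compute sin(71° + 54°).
sin(71° + 54°) = sin 71° cos 54° + cos 71° sin 54° = 0.8192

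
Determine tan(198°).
tan(198°) = 0.3249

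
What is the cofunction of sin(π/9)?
sin(π/9) = cos(π/2 - π/9) = cos(7π/18)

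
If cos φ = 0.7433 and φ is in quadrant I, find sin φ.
sin φ = 0.669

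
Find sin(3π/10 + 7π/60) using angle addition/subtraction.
sin(3π/10 + 7π/60) = sin 3π/10 cos 7π/60 + cos 3π/10 sin 7π/60 = (√6+√2)/4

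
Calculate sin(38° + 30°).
sin(38° + 30°) = sin 38° cos 30° + cos 38° sin 30° = 0.9272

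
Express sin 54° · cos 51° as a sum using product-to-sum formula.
sin 54° cos 51° = (1/2)[sin(54°+51°) + sin(54°-51°)]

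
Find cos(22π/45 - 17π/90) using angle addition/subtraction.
cos(22π/45 - 17π/90) = cos 22π/45 cos 17π/90 + sin 22π/45 sin 17π/90 = 0.5878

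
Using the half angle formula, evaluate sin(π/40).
sin(π/40) = √((1 - cos π/20)/2) = 0.07846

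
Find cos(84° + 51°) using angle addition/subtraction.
cos(84° + 51°) = cos 84° cos 51° - sin 84° sin 51° = -√2/2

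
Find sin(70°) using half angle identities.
sin(70°) = √((1 - cos 140°)/2) = 0.9397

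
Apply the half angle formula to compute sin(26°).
sin(26°) = √((1 - cos 52°)/2) = 0.4384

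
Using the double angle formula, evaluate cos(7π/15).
cos(7π/15) = cos²7π/30 - sin²7π/30 = 0.1045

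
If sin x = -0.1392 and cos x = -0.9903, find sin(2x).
sin(2x) = 2 sin x cos x = 0.2757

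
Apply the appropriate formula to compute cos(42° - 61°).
cos(42° - 61°) = cos 42° cos 61° + sin 42° sin 61° = 0.9455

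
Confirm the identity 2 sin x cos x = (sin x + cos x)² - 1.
RHS = sin²x + 2 sin x cos x + cos²x - 1 = (sin²x + cos²x) + 2 sin x cos x - 1 = 1 + 2 sin x cos x - 1 = 2 sin x cos x = LHS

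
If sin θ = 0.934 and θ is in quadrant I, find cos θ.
cos θ = 0.3573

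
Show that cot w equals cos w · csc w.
RHS = cos w · (1/sin w) = cos w/sin w = cot w = LHS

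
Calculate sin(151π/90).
sin(151π/90) = -0.848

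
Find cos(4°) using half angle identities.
cos(4°) = √((1 + cos 8°)/2) = 0.9976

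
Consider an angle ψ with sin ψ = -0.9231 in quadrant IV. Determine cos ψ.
cos ψ = √(1 - sin²ψ) = 0.3846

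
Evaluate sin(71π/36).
sin(71π/36) = -0.08716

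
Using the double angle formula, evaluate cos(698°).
cos(698°) = 1 - 2sin²349° = 0.9272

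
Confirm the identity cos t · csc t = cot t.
LHS = cos t · (1/sin t) = cos t/sin t = cot t = RHS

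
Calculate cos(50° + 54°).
cos(50° + 54°) = cos 50° cos 54° - sin 50° sin 54° = -0.2419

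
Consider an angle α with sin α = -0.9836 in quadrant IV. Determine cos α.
cos α = √(1 - sin²α) = 0.1804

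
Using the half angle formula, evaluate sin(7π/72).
sin(7π/72) = √((1 - cos 7π/36)/2) = 0.3007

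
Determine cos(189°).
cos(189°) = -0.9877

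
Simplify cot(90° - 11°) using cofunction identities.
cot(90° - 11°) = tan(11°)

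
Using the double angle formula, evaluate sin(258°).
sin(258°) = 2 sin 129° cos 129° = -0.9781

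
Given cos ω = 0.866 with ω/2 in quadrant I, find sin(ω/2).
sin(ω/2) = ±√((1 - cos ω)/2); positive since ω/2 ∈ QI, so sin(ω/2) = 0.2588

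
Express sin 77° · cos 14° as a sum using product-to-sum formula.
sin 77° cos 14° = (1/2)[sin(77°+14°) + sin(77°-14°)]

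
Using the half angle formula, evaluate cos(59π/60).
cos(59π/60) = -√((1 + cos 59π/30)/2) = -0.9986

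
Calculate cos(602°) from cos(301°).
cos(602°) = 1 - 2sin²301° = -0.4695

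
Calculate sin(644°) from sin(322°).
sin(644°) = 2 sin 322° cos 322° = -0.9703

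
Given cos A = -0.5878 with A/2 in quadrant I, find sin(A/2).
sin(A/2) = ±√((1 - cos A)/2); positive since A/2 ∈ QI, so sin(A/2) = 0.891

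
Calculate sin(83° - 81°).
sin(83° - 81°) = sin 83° cos 81° - cos 83° sin 81° = 0.0349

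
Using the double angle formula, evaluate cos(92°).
cos(92°) = 2cos²46° - 1 = -0.0349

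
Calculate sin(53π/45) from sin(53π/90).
sin(53π/45) = 2 sin 53π/90 cos 53π/90 = -0.5299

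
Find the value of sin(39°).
sin(39°) = 0.6293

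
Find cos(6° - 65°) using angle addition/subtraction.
cos(6° - 65°) = cos 6° cos 65° + sin 6° sin 65° = 0.515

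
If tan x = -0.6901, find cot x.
cot x = 1/tan x = -1.449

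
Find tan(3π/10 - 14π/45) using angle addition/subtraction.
tan(3π/10 - 14π/45) = (tan 3π/10 - tan 14π/45)/(1 + tan 3π/10 tan 14π/45) = -0.03492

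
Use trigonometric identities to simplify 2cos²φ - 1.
2cos²φ - 1 = cos(2φ) (using Double angle)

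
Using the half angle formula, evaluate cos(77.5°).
cos(77.5°) = √((1 + cos 155°)/2) = 0.2164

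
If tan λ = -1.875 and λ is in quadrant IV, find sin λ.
sin λ = -0.8824 (using tan²λ + 1 = sec²λ)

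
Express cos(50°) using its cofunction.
cos(50°) = sin(90° - 50°) = sin(40°)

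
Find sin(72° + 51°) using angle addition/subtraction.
sin(72° + 51°) = sin 72° cos 51° + cos 72° sin 51° = 0.8387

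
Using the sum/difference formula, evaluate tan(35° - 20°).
tan(35° - 20°) = (tan 35° - tan 20°)/(1 + tan 35° tan 20°) = 2-√3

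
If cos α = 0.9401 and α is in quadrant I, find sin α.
sin α = 0.3409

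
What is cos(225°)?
cos(225°) = -√2/2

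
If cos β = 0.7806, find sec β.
sec β = 1/cos β = 1.281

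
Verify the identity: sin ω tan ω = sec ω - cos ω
RHS = 1/cos ω - cos ω = (1 - cos²ω)/cos ω = sin²ω/cos ω = sin ω · (sin ω/cos ω) = sin ω tan ω = LHS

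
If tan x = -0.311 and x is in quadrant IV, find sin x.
sin x = -0.297 (using tan²x + 1 = sec²x)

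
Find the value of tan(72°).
tan(72°) = 3.078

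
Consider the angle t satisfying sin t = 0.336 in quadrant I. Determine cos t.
cos t = √(1 - sin²t) = 0.9419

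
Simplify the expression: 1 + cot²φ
1 + cot²φ = csc²φ (using Pythagorean identity)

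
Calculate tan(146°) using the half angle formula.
tan(146°) = sin 292° / (1 + cos 292°) = -0.6745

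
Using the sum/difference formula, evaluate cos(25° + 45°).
cos(25° + 45°) = cos 25° cos 45° - sin 25° sin 45° = 0.342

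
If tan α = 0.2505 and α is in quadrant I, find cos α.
cos α = 0.97 (using tan²α + 1 = sec²α)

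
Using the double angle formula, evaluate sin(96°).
sin(96°) = 2 sin 48° cos 48° = 0.9945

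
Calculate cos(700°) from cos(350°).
cos(700°) = cos²350° - sin²350° = 0.9397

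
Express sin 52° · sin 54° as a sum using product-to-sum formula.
sin 52° sin 54° = (1/2)[cos(52°-54°) - cos(52°+54°)]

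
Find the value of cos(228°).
cos(228°) = -0.6691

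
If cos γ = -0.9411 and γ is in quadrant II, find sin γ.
sin γ = 0.3381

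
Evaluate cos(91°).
cos(91°) = -0.01745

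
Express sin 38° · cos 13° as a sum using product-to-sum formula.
sin 38° cos 13° = (1/2)[sin(38°+13°) + sin(38°-13°)]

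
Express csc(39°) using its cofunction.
csc(39°) = sec(90° - 39°) = sec(51°)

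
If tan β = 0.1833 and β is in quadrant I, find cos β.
cos β = 0.9836 (using tan²β + 1 = sec²β)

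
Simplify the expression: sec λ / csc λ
sec λ / csc λ = tan λ (using Reciprocal identities)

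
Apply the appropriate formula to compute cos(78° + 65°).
cos(78° + 65°) = cos 78° cos 65° - sin 78° sin 65° = -0.7986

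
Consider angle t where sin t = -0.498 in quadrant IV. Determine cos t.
cos t = √(1 - sin²t) = 0.8672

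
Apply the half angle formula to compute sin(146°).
sin(146°) = √((1 - cos 292°)/2) = 0.5592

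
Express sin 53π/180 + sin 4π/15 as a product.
sin 53π/180 + sin 4π/15 = 2 sin(101π/360) cos(π/72)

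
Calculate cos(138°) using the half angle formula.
cos(138°) = -√((1 + cos 276°)/2) = -0.7431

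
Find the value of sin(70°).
sin(70°) = 0.9397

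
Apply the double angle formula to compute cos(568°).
cos(568°) = cos²284° - sin²284° = -0.8829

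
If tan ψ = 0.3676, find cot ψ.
cot ψ = 1/tan ψ = 2.72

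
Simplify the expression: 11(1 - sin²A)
11(1 - sin²A) = 11(cos²A) (using Pythagorean identity)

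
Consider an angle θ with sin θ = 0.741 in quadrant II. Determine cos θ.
cos θ = ±√(1 - sin²θ) = -0.6715 (negative in QII)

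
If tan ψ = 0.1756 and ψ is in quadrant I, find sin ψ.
sin ψ = 0.173 (using tan²ψ + 1 = sec²ψ)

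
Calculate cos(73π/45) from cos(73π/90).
cos(73π/45) = cos²73π/90 - sin²73π/90 = 0.3746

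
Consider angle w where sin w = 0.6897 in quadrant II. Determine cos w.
cos w = ±√(1 - sin²w) = -0.7241 (negative in QII)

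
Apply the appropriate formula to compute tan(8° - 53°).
tan(8° - 53°) = (tan 8° - tan 53°)/(1 + tan 8° tan 53°) = -1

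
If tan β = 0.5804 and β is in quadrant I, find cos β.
cos β = 0.8649 (using tan²β + 1 = sec²β)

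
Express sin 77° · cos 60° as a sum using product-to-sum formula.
sin 77° cos 60° = (1/2)[sin(77°+60°) + sin(77°-60°)]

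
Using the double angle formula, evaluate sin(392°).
sin(392°) = 2 sin 196° cos 196° = 0.5299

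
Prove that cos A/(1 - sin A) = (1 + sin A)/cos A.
RHS = (1 + sin A)(1 - sin A) / (cos A(1 - sin A)) = (1 - sin²A) / (cos A(1 - sin A)) = cos²A / (cos A(1 - sin A)) = cos A/(1 - sin A) = LHS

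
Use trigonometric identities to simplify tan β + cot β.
tan β + cot β = sec β csc β (using Quotient identities)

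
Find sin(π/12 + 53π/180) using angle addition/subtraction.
sin(π/12 + 53π/180) = sin π/12 cos 53π/180 + cos π/12 sin 53π/180 = 0.9272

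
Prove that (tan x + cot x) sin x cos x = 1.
LHS = (sin x/cos x + cos x/sin x) sin x cos x = ((sin²x + cos²x)/(sin x cos x)) · sin x cos x = sin²x + cos²x = 1 = RHS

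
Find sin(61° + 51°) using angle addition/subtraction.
sin(61° + 51°) = sin 61° cos 51° + cos 61° sin 51° = 0.9272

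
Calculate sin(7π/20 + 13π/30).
sin(7π/20 + 13π/30) = sin 7π/20 cos 13π/30 + cos 7π/20 sin 13π/30 = 0.6293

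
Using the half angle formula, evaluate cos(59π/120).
cos(59π/120) = √((1 + cos 59π/60)/2) = 0.02618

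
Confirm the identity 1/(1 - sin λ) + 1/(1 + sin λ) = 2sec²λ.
LHS = [(1 + sin λ) + (1 - sin λ)] / [(1 - sin λ)(1 + sin λ)] = 2/(1 - sin²λ) = 2/cos²λ = 2sec²λ = RHS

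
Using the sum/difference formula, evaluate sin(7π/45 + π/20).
sin(7π/45 + π/20) = sin 7π/45 cos π/20 + cos 7π/45 sin π/20 = 0.6018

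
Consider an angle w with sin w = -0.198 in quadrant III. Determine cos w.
cos w = ±√(1 - sin²w) = -0.9802 (negative in QIII)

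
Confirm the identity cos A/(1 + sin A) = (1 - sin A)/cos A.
RHS = (1 - sin A)(1 + sin A) / (cos A(1 + sin A)) = (1 - sin²A) / (cos A(1 + sin A)) = cos²A / (cos A(1 + sin A)) = cos A/(1 + sin A) = LHS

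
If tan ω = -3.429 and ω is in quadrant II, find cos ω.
cos ω = -0.28 (using tan²ω + 1 = sec²ω)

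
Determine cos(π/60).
cos(π/60) = 0.9986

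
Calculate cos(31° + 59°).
cos(31° + 59°) = cos 31° cos 59° - sin 31° sin 59° = 0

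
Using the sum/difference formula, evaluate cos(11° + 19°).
cos(11° + 19°) = cos 11° cos 19° - sin 11° sin 19° = √3/2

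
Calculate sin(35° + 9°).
sin(35° + 9°) = sin 35° cos 9° + cos 35° sin 9° = 0.6947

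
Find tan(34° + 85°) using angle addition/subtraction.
tan(34° + 85°) = (tan 34° + tan 85°)/(1 - tan 34° tan 85°) = -1.804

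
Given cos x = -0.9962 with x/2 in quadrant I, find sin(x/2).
sin(x/2) = ±√((1 - cos x)/2); positive since x/2 ∈ QI, so sin(x/2) = 0.999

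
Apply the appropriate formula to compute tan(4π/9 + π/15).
tan(4π/9 + π/15) = (tan 4π/9 + tan π/15)/(1 - tan 4π/9 tan π/15) = -28.64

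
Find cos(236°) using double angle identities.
cos(236°) = cos²118° - sin²118° = -0.5592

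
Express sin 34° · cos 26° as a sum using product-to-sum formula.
sin 34° cos 26° = (1/2)[sin(34°+26°) + sin(34°-26°)]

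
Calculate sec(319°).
sec(319°) = 1.325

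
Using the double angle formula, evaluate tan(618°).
tan(618°) = 2 tan 309° / (1 - tan²309°) = 4.705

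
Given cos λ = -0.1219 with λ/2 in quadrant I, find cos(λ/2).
cos(λ/2) = ±√((1 + cos λ)/2); positive since λ/2 ∈ QI, so cos(λ/2) = 0.6626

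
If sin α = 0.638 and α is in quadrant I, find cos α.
cos α = 0.77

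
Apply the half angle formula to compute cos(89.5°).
cos(89.5°) = √((1 + cos 179°)/2) = 0.008727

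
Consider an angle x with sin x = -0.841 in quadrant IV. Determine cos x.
cos x = √(1 - sin²x) = 0.541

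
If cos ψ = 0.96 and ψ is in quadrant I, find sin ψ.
sin ψ = 0.28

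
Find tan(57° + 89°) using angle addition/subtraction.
tan(57° + 89°) = (tan 57° + tan 89°)/(1 - tan 57° tan 89°) = -0.6745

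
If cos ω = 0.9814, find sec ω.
sec ω = 1/cos ω = 1.019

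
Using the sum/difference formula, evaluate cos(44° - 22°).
cos(44° - 22°) = cos 44° cos 22° + sin 44° sin 22° = 0.9272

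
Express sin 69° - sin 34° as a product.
sin 69° - sin 34° = 2 cos(51.5°) sin(17.5°)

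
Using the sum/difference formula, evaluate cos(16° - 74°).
cos(16° - 74°) = cos 16° cos 74° + sin 16° sin 74° = 0.5299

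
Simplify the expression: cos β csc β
cos β csc β = cot β (using Reciprocal + quotient)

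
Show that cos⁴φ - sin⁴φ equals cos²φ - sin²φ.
LHS = (cos²φ - sin²φ)(cos²φ + sin²φ) = (cos²φ - sin²φ) · 1 = cos²φ - sin²φ = RHS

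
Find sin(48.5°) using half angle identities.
sin(48.5°) = √((1 - cos 97°)/2) = 0.749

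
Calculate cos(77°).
cos(77°) = 0.225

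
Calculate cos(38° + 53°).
cos(38° + 53°) = cos 38° cos 53° - sin 38° sin 53° = -0.01745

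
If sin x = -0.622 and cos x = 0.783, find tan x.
tan x = sin x / cos x = -0.7944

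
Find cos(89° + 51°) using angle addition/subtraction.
cos(89° + 51°) = cos 89° cos 51° - sin 89° sin 51° = -0.766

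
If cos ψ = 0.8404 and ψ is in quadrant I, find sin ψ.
sin ψ = 0.542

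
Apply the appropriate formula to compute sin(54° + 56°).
sin(54° + 56°) = sin 54° cos 56° + cos 54° sin 56° = 0.9397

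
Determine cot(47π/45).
cot(47π/45) = 7.115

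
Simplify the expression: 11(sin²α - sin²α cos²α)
11(sin²α - sin²α cos²α) = 11(sin⁴α) (using Factoring)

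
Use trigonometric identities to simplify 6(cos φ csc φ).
6(cos φ csc φ) = 6(cot φ) (using Reciprocal + quotient)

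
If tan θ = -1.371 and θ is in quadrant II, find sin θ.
sin θ = 0.8079 (using tan²θ + 1 = sec²θ)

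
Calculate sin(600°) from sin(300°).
sin(600°) = 2 sin 300° cos 300° = -√3/2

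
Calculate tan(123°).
tan(123°) = -1.54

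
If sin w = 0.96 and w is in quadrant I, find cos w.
cos w = 0.28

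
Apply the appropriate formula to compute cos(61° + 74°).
cos(61° + 74°) = cos 61° cos 74° - sin 61° sin 74° = -√2/2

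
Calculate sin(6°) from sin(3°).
sin(6°) = 2 sin 3° cos 3° = 0.1045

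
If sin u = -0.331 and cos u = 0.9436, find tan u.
tan u = sin u / cos u = -0.3508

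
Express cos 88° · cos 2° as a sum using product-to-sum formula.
cos 88° cos 2° = (1/2)[cos(88°-2°) + cos(88°+2°)]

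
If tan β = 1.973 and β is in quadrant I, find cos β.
cos β = 0.4521 (using tan²β + 1 = sec²β)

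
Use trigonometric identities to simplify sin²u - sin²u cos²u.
sin²u - sin²u cos²u = sin⁴u (using Factoring)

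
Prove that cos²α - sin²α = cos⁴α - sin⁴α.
RHS = (cos²α - sin²α)(cos²α + sin²α) = (cos²α - sin²α) · 1 = cos²α - sin²α = LHS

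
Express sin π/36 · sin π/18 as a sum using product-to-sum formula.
sin π/36 sin π/18 = (1/2)[cos(π/36-π/18) - cos(π/36+π/18)]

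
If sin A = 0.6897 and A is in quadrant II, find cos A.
cos A = -0.7241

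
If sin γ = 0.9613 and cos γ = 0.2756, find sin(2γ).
sin(2γ) = 2 sin γ cos γ = 0.5299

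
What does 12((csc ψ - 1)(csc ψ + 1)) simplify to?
12((csc ψ - 1)(csc ψ + 1)) = 12(cot²ψ) (using Diff. of squares)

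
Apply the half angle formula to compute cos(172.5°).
cos(172.5°) = -√((1 + cos 345°)/2) = -0.9914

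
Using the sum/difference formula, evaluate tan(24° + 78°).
tan(24° + 78°) = (tan 24° + tan 78°)/(1 - tan 24° tan 78°) = -4.705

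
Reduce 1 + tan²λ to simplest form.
1 + tan²λ = sec²λ (using Pythagorean identity)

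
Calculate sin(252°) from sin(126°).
sin(252°) = 2 sin 126° cos 126° = -0.9511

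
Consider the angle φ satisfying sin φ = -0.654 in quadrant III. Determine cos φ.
cos φ = ±√(1 - sin²φ) = -0.7565 (negative in QIII)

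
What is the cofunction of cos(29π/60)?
cos(29π/60) = sin(π/2 - 29π/60) = sin(π/60)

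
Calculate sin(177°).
sin(177°) = 0.05234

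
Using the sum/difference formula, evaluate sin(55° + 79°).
sin(55° + 79°) = sin 55° cos 79° + cos 55° sin 79° = 0.7193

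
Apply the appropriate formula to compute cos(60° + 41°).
cos(60° + 41°) = cos 60° cos 41° - sin 60° sin 41° = -0.1908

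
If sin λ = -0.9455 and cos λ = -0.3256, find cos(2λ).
cos(2λ) = cos²λ - sin²λ = -0.788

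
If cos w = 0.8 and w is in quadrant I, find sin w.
sin w = 0.6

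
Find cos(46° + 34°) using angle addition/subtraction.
cos(46° + 34°) = cos 46° cos 34° - sin 46° sin 34° = 0.1736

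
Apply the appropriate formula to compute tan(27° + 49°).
tan(27° + 49°) = (tan 27° + tan 49°)/(1 - tan 27° tan 49°) = 4.011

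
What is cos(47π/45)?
cos(47π/45) = -0.9903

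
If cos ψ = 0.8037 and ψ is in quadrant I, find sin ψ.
sin ψ = 0.595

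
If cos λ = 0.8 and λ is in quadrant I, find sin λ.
sin λ = 0.6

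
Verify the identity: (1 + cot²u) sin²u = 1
LHS = csc²u · sin²u = (1/sin²u) · sin²u = 1 = RHS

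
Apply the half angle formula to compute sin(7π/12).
sin(7π/12) = √((1 - cos 7π/6)/2) = (√6+√2)/4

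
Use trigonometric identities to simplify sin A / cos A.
sin A / cos A = tan A (using Quotient identity)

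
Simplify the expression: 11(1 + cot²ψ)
11(1 + cot²ψ) = 11(csc²ψ) (using Pythagorean identity)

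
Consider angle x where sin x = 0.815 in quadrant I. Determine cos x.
cos x = √(1 - sin²x) = 0.5795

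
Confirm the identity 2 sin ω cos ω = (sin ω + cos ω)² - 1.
RHS = sin²ω + 2 sin ω cos ω + cos²ω - 1 = (sin²ω + cos²ω) + 2 sin ω cos ω - 1 = 1 + 2 sin ω cos ω - 1 = 2 sin ω cos ω = LHS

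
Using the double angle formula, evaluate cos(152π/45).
cos(152π/45) = cos²76π/45 - sin²76π/45 = -0.3746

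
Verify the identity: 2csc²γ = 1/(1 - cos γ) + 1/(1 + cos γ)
RHS = [(1 + cos γ) + (1 - cos γ)] / [(1 - cos γ)(1 + cos γ)] = 2/(1 - cos²γ) = 2/sin²γ = 2csc²γ = LHS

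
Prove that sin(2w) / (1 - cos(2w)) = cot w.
LHS = 2 sin w cos w / (2sin²w) = cos w/sin w = cot w = RHS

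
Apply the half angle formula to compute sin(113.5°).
sin(113.5°) = √((1 - cos 227°)/2) = 0.9171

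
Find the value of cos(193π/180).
cos(193π/180) = -0.9744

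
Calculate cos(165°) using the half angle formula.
cos(165°) = -√((1 + cos 330°)/2) = -(√6+√2)/4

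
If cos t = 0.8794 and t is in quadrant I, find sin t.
sin t = 0.4761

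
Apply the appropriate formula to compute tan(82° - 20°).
tan(82° - 20°) = (tan 82° - tan 20°)/(1 + tan 82° tan 20°) = 1.881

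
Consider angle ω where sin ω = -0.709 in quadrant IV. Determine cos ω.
cos ω = √(1 - sin²ω) = 0.7052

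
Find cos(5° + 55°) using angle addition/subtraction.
cos(5° + 55°) = cos 5° cos 55° - sin 5° sin 55° = 1/2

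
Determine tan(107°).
tan(107°) = -3.271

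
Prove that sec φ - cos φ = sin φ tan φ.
LHS = 1/cos φ - cos φ = (1 - cos²φ)/cos φ = sin²φ/cos φ = sin φ · (sin φ/cos φ) = sin φ tan φ = RHS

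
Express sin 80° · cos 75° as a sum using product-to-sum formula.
sin 80° cos 75° = (1/2)[sin(80°+75°) + sin(80°-75°)]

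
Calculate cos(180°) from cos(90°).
cos(180°) = cos²90° - sin²90° = -1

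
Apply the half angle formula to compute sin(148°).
sin(148°) = √((1 - cos 296°)/2) = 0.5299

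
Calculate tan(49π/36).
tan(49π/36) = 2.145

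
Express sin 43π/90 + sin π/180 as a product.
sin 43π/90 + sin π/180 = 2 sin(29π/120) cos(17π/72)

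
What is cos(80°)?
cos(80°) = 0.1736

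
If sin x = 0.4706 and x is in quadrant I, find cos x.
cos x = 0.8823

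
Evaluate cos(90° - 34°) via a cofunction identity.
cos(90° - 34°) = sin(34°) = 0.5592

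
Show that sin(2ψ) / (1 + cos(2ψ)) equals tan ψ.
LHS = 2 sin ψ cos ψ / (2cos²ψ) = sin ψ/cos ψ = tan ψ = RHS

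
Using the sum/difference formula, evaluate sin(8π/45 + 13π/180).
sin(8π/45 + 13π/180) = sin 8π/45 cos 13π/180 + cos 8π/45 sin 13π/180 = √2/2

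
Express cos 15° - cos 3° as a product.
cos 15° - cos 3° = -2 sin(9°) sin(6°)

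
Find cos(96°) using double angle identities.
cos(96°) = cos²48° - sin²48° = -0.1045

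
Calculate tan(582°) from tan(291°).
tan(582°) = 2 tan 291° / (1 - tan²291°) = 0.9004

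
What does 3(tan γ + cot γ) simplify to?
3(tan γ + cot γ) = 3(sec γ csc γ) (using Quotient identities)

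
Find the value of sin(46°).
sin(46°) = 0.7193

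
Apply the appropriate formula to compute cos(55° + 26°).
cos(55° + 26°) = cos 55° cos 26° - sin 55° sin 26° = 0.1564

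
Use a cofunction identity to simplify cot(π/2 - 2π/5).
cot(π/2 - 2π/5) = tan(2π/5)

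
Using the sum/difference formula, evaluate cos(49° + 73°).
cos(49° + 73°) = cos 49° cos 73° - sin 49° sin 73° = -0.5299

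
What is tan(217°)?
tan(217°) = 0.7536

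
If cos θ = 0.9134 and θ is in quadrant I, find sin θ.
sin θ = 0.4071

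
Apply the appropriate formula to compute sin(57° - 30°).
sin(57° - 30°) = sin 57° cos 30° - cos 57° sin 30° = 0.454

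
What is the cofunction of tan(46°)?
tan(46°) = cot(90° - 46°) = cot(44°)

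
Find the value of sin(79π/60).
sin(79π/60) = -0.8387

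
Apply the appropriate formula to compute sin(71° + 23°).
sin(71° + 23°) = sin 71° cos 23° + cos 71° sin 23° = 0.9976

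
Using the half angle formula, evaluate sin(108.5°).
sin(108.5°) = √((1 - cos 217°)/2) = 0.9483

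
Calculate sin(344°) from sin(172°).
sin(344°) = 2 sin 172° cos 172° = -0.2756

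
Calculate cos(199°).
cos(199°) = -0.9455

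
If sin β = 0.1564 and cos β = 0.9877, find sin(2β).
sin(2β) = 2 sin β cos β = 0.309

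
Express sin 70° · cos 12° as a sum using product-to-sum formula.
sin 70° cos 12° = (1/2)[sin(70°+12°) + sin(70°-12°)]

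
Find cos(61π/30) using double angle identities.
cos(61π/30) = cos²61π/60 - sin²61π/60 = 0.9945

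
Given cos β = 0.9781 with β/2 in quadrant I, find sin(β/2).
sin(β/2) = ±√((1 - cos β)/2); positive since β/2 ∈ QI, so sin(β/2) = 0.1046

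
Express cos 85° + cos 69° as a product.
cos 85° + cos 69° = 2 cos(77°) cos(8°)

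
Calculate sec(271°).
sec(271°) = 57.3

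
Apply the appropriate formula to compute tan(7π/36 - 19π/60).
tan(7π/36 - 19π/60) = (tan 7π/36 - tan 19π/60)/(1 + tan 7π/36 tan 19π/60) = -0.404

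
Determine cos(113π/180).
cos(113π/180) = -0.3907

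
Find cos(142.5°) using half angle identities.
cos(142.5°) = -√((1 + cos 285°)/2) = -0.7934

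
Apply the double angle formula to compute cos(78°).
cos(78°) = cos²39° - sin²39° = 0.2079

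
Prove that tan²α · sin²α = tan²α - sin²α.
RHS = sin²α/cos²α - sin²α = sin²α(1/cos²α - 1) = sin²α · (1 - cos²α)/cos²α = sin²α · sin²α/cos²α = sin²α · tan²α = LHS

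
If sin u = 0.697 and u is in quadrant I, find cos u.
cos u = 0.7171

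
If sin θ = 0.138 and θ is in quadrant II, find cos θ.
cos θ = -0.9904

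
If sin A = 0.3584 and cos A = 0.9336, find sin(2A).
sin(2A) = 2 sin A cos A = 0.6692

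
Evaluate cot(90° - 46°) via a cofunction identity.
cot(90° - 46°) = tan(46°) = 1.036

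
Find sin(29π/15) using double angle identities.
sin(29π/15) = 2 sin 29π/30 cos 29π/30 = -0.2079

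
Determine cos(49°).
cos(49°) = 0.6561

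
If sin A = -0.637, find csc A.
csc A = 1/sin A = -1.57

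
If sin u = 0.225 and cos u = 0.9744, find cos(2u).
cos(2u) = cos²u - sin²u = 0.8988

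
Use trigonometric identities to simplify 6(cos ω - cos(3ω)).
6(cos ω - cos(3ω)) = 6(2 sin(2ω) sin ω) (using Sum-to-product)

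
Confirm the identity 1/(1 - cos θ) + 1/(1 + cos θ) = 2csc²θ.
LHS = [(1 + cos θ) + (1 - cos θ)] / [(1 - cos θ)(1 + cos θ)] = 2/(1 - cos²θ) = 2/sin²θ = 2csc²θ = RHS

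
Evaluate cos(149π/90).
cos(149π/90) = 0.4695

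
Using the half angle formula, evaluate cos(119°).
cos(119°) = -√((1 + cos 238°)/2) = -0.4848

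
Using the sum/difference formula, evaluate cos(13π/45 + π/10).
cos(13π/45 + π/10) = cos 13π/45 cos π/10 - sin 13π/45 sin π/10 = 0.342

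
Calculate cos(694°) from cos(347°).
cos(694°) = cos²347° - sin²347° = 0.8988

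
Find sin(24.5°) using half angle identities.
sin(24.5°) = √((1 - cos 49°)/2) = 0.4147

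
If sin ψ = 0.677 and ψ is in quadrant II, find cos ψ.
cos ψ = -0.736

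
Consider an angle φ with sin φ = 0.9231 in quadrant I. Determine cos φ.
cos φ = √(1 - sin²φ) = 0.3846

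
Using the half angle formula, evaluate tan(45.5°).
tan(45.5°) = sin 91° / (1 + cos 91°) = 1.018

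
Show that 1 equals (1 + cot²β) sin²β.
RHS = csc²β · sin²β = (1/sin²β) · sin²β = 1 = LHS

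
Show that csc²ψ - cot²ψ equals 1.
LHS = 1/sin²ψ - cos²ψ/sin²ψ = (1 - cos²ψ)/sin²ψ = sin²ψ/sin²ψ = 1 = RHS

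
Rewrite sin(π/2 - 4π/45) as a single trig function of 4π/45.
sin(π/2 - 4π/45) = cos(4π/45)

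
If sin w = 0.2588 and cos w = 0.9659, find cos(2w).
cos(2w) = cos²w - sin²w = 0.866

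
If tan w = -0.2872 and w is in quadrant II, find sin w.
sin w = 0.276 (using tan²w + 1 = sec²w)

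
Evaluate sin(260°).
sin(260°) = -0.9848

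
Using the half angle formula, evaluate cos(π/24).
cos(π/24) = √((1 + cos π/12)/2) = 0.9914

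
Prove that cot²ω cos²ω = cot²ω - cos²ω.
RHS = cos²ω/sin²ω - cos²ω = cos²ω(1/sin²ω - 1) = cos²ω · (1 - sin²ω)/sin²ω = cos²ω · cos²ω/sin²ω = cos²ω · cot²ω = LHS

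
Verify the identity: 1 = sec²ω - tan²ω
RHS = 1/cos²ω - sin²ω/cos²ω = (1 - sin²ω)/cos²ω = cos²ω/cos²ω = 1 = LHS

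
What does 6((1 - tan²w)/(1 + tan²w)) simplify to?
6((1 - tan²w)/(1 + tan²w)) = 6(cos(2w)) (using Double angle)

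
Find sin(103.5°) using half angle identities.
sin(103.5°) = √((1 - cos 207°)/2) = 0.9724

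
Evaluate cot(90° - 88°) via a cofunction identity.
cot(90° - 88°) = tan(88°) = 28.64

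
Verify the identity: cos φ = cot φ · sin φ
RHS = (cos φ/sin φ) · sin φ = cos φ = LHS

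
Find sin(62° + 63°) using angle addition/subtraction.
sin(62° + 63°) = sin 62° cos 63° + cos 62° sin 63° = 0.8192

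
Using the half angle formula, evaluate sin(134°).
sin(134°) = √((1 - cos 268°)/2) = 0.7193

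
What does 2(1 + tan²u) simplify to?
2(1 + tan²u) = 2(sec²u) (using Pythagorean identity)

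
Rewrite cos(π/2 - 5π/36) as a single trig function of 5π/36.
cos(π/2 - 5π/36) = sin(5π/36)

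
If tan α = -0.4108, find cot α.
cot α = 1/tan α = -2.434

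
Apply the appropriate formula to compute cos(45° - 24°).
cos(45° - 24°) = cos 45° cos 24° + sin 45° sin 24° = 0.9336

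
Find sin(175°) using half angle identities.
sin(175°) = √((1 - cos 350°)/2) = 0.08716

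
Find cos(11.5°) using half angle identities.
cos(11.5°) = √((1 + cos 23°)/2) = 0.9799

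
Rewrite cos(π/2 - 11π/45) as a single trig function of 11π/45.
cos(π/2 - 11π/45) = sin(11π/45)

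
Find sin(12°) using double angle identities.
sin(12°) = 2 sin 6° cos 6° = 0.2079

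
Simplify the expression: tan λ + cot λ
tan λ + cot λ = sec λ csc λ (using Quotient identities)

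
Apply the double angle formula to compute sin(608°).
sin(608°) = 2 sin 304° cos 304° = -0.9272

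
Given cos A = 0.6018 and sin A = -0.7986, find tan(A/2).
tan(A/2) = sin A / (1 + cos A) = -0.4986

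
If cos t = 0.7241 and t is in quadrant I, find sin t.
sin t = 0.6897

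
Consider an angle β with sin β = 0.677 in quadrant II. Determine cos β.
cos β = ±√(1 - sin²β) = -0.736 (negative in QII)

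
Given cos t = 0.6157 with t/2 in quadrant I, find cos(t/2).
cos(t/2) = ±√((1 + cos t)/2); positive since t/2 ∈ QI, so cos(t/2) = 0.8988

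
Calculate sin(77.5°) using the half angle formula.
sin(77.5°) = √((1 - cos 155°)/2) = 0.9763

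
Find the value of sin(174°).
sin(174°) = 0.1045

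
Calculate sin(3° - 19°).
sin(3° - 19°) = sin 3° cos 19° - cos 3° sin 19° = -0.2756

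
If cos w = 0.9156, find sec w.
sec w = 1/cos w = 1.092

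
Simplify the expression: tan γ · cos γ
tan γ · cos γ = sin γ (using Quotient identity)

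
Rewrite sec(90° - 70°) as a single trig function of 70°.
sec(90° - 70°) = csc(70°)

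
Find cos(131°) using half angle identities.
cos(131°) = -√((1 + cos 262°)/2) = -0.6561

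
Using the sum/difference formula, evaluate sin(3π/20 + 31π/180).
sin(3π/20 + 31π/180) = sin 3π/20 cos 31π/180 + cos 3π/20 sin 31π/180 = 0.848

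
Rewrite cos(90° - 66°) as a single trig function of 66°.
cos(90° - 66°) = sin(66°)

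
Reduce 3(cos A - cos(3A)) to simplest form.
3(cos A - cos(3A)) = 3(2 sin(2A) sin A) (using Sum-to-product)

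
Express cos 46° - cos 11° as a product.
cos 46° - cos 11° = -2 sin(28.5°) sin(17.5°)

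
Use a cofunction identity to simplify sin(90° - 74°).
sin(90° - 74°) = cos(74°)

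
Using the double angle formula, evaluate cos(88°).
cos(88°) = cos²44° - sin²44° = 0.0349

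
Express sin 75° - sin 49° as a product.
sin 75° - sin 49° = 2 cos(62°) sin(13°)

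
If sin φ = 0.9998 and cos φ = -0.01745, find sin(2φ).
sin(2φ) = 2 sin φ cos φ = -0.03489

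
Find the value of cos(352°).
cos(352°) = 0.9903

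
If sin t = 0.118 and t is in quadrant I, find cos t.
cos t = 0.993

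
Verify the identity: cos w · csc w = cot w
LHS = cos w · (1/sin w) = cos w/sin w = cot w = RHS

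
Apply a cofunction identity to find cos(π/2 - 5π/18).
cos(π/2 - 5π/18) = sin(5π/18) = 0.766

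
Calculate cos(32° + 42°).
cos(32° + 42°) = cos 32° cos 42° - sin 32° sin 42° = 0.2756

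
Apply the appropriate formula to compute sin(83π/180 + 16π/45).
sin(83π/180 + 16π/45) = sin 83π/180 cos 16π/45 + cos 83π/180 sin 16π/45 = 0.5446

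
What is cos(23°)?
cos(23°) = 0.9205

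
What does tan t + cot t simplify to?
tan t + cot t = sec t csc t (using Quotient identities)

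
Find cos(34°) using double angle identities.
cos(34°) = cos²17° - sin²17° = 0.829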